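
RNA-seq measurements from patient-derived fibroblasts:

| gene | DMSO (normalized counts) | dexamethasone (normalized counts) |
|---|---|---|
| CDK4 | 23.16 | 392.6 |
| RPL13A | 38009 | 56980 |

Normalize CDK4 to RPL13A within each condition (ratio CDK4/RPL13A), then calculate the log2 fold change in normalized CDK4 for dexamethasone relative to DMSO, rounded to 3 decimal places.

3.499

CDK4/RPL13A (DMSO) = 23.16 / 38009 = 0.00060933
CDK4/RPL13A (dexamethasone) = 392.6 / 56980 = 0.0068901
Fold change = 0.0068901 / 0.00060933 = 11.3077
log2(11.3077) = 3.4992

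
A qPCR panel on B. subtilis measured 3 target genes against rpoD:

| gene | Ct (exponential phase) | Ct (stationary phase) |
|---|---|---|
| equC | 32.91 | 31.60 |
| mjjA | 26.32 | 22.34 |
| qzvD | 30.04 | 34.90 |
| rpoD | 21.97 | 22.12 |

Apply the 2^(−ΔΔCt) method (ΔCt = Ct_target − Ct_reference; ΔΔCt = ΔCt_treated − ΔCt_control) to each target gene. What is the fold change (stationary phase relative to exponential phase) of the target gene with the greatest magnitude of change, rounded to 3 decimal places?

equC: ΔΔCt = (31.60−22.12) − (32.91−21.97) = 9.48 − 10.94 = -1.46; fold change = 2^1.46 = 2.751
mjjA: ΔΔCt = (22.34−22.12) − (26.32−21.97) = 0.22 − 4.35 = -4.13; fold change = 2^4.13 = 17.509
qzvD: ΔΔCt = (34.90−22.12) − (30.04−21.97) = 12.78 − 8.07 = 4.71; fold change = 2^-4.71 = 0.038
qzvD has the largest |ΔΔCt| = 4.71.

0.038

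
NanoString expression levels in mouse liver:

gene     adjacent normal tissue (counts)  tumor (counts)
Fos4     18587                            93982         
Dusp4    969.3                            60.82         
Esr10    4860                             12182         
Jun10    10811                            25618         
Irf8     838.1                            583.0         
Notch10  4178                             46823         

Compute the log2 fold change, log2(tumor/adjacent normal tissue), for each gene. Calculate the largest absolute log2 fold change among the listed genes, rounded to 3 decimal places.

log2(93982/18587) = 2.338  (Fos4)
log2(60.82/969.3) = -3.994  (Dusp4)
log2(12182/4860) = 1.326  (Esr10)
log2(25618/10811) = 1.245  (Jun10)
log2(583.0/838.1) = -0.524  (Irf8)
log2(46823/4178) = 3.486  (Notch10)
The largest magnitude belongs to Dusp4.

3.994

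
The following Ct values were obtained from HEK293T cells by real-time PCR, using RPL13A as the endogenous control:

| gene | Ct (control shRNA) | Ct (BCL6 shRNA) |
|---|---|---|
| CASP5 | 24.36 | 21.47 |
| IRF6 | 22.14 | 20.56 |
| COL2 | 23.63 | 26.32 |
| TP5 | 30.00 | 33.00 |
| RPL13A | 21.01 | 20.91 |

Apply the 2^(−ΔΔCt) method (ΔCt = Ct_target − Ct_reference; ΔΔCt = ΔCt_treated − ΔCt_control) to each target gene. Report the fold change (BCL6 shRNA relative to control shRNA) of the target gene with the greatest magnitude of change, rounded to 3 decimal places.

CASP5: ΔΔCt = (21.47−20.91) − (24.36−21.01) = 0.56 − 3.35 = -2.79; fold change = 2^2.79 = 6.916
IRF6: ΔΔCt = (20.56−20.91) − (22.14−21.01) = -0.35 − 1.13 = -1.48; fold change = 2^1.48 = 2.789
COL2: ΔΔCt = (26.32−20.91) − (23.63−21.01) = 5.41 − 2.62 = 2.79; fold change = 2^-2.79 = 0.145
TP5: ΔΔCt = (33.00−20.91) − (30.00−21.01) = 12.09 − 8.99 = 3.10; fold change = 2^-3.10 = 0.117
TP5 has the largest |ΔΔCt| = 3.10.

0.117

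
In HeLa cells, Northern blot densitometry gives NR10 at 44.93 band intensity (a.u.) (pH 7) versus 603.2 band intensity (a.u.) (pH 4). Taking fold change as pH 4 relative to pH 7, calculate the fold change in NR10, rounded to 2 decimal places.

Fold change = 603.2 / 44.93 = 13.425
NR10 is upregulated.

13.43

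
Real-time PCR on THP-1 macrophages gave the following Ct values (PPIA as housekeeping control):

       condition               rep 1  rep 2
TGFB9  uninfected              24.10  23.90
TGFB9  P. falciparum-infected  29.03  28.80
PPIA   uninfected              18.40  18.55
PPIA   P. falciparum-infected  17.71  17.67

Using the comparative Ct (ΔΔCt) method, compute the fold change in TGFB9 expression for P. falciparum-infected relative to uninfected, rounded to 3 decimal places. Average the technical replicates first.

Mean Ct: TGFB9 uninfected 24.000; TGFB9 P. falciparum-infected 28.915; PPIA uninfected 18.475; PPIA P. falciparum-infected 17.690
ΔCt(uninfected) = 24.000 − 18.475 = 5.525
ΔCt(P. falciparum-infected) = 28.915 − 17.690 = 11.225
ΔΔCt = 11.225 − 5.525 = 5.700
Fold change = 2^(−5.700) = 0.0192

0.019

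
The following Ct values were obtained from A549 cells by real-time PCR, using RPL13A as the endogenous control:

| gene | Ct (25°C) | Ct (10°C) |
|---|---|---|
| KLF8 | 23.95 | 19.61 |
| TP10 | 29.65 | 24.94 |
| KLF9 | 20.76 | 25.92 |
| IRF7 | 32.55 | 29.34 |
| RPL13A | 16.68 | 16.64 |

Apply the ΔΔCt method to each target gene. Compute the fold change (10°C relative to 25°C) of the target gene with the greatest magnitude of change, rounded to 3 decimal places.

KLF8: ΔΔCt = (19.61−16.64) − (23.95−16.68) = 2.97 − 7.27 = -4.30; fold change = 2^4.30 = 19.698
TP10: ΔΔCt = (24.94−16.64) − (29.65−16.68) = 8.30 − 12.97 = -4.67; fold change = 2^4.67 = 25.457
KLF9: ΔΔCt = (25.92−16.64) − (20.76−16.68) = 9.28 − 4.08 = 5.20; fold change = 2^-5.20 = 0.027
IRF7: ΔΔCt = (29.34−16.64) − (32.55−16.68) = 12.70 − 15.87 = -3.17; fold change = 2^3.17 = 9.000
KLF9 has the largest |ΔΔCt| = 5.20.

0.027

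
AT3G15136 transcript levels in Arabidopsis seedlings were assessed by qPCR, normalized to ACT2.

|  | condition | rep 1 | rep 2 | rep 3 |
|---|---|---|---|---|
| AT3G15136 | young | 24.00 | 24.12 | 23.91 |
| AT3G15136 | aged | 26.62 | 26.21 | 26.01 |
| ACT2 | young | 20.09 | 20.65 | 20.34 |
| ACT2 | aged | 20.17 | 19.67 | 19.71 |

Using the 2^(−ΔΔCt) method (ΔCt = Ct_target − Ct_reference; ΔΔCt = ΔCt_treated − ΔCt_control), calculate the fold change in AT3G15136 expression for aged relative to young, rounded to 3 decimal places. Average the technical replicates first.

0.146

Mean Ct: AT3G15136 young 24.010; AT3G15136 aged 26.280; ACT2 young 20.360; ACT2 aged 19.850
ΔCt(young) = 24.010 − 20.360 = 3.650
ΔCt(aged) = 26.280 − 19.850 = 6.430
ΔΔCt = 6.430 − 3.650 = 2.780
Fold change = 2^(−2.780) = 0.1456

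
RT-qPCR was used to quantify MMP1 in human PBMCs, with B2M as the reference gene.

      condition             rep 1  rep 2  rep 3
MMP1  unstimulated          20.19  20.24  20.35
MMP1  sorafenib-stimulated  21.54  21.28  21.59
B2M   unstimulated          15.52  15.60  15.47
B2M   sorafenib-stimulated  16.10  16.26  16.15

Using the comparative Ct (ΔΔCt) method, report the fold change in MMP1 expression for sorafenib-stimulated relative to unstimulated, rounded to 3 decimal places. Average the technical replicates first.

0.674

Mean Ct: MMP1 unstimulated 20.260; MMP1 sorafenib-stimulated 21.470; B2M unstimulated 15.530; B2M sorafenib-stimulated 16.170
ΔCt(unstimulated) = 20.260 − 15.530 = 4.730
ΔCt(sorafenib-stimulated) = 21.470 − 16.170 = 5.300
ΔΔCt = 5.300 − 4.730 = 0.570
Fold change = 2^(−0.570) = 0.6736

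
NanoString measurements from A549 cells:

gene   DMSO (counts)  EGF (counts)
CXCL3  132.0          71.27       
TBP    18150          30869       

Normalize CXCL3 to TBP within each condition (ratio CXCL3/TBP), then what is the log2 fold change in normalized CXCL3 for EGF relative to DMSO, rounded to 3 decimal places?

CXCL3/TBP (DMSO) = 132.0 / 18150 = 0.0072727
CXCL3/TBP (EGF) = 71.27 / 30869 = 0.0023088
Fold change = 0.0023088 / 0.0072727 = 0.3175
log2(0.3175) = -1.6554

-1.655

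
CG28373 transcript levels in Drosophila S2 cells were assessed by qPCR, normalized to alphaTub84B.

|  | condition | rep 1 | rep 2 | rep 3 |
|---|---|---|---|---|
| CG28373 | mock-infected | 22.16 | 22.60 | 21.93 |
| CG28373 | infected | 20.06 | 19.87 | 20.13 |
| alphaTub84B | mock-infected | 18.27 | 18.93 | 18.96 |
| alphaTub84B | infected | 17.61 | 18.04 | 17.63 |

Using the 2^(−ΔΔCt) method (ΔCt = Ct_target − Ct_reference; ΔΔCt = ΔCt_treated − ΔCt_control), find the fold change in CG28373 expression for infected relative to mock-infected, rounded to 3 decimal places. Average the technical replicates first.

Mean Ct: CG28373 mock-infected 22.230; CG28373 infected 20.020; alphaTub84B mock-infected 18.720; alphaTub84B infected 17.760
ΔCt(mock-infected) = 22.230 − 18.720 = 3.510
ΔCt(infected) = 20.020 − 17.760 = 2.260
ΔΔCt = 2.260 − 3.510 = -1.250
Fold change = 2^(−(-1.250)) = 2^1.250 = 2.3784

2.378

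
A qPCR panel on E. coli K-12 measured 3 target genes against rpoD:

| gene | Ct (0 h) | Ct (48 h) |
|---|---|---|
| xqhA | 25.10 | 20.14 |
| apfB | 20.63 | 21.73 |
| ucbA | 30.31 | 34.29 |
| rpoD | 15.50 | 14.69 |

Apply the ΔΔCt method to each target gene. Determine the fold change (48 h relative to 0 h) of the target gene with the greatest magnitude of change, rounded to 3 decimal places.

0.036

xqhA: ΔΔCt = (20.14−14.69) − (25.10−15.50) = 5.45 − 9.60 = -4.15; fold change = 2^4.15 = 17.753
apfB: ΔΔCt = (21.73−14.69) − (20.63−15.50) = 7.04 − 5.13 = 1.91; fold change = 2^-1.91 = 0.266
ucbA: ΔΔCt = (34.29−14.69) − (30.31−15.50) = 19.60 − 14.81 = 4.79; fold change = 2^-4.79 = 0.036
ucbA has the largest |ΔΔCt| = 4.79.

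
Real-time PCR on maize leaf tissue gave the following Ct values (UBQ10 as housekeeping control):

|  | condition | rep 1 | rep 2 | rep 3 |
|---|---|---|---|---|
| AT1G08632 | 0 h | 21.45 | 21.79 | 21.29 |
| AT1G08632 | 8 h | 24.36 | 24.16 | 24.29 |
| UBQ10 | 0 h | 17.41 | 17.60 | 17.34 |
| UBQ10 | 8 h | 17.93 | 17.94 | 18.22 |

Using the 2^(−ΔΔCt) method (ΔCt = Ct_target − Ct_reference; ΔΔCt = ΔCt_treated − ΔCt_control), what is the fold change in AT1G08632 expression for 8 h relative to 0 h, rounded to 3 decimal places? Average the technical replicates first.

0.221

Mean Ct: AT1G08632 0 h 21.510; AT1G08632 8 h 24.270; UBQ10 0 h 17.450; UBQ10 8 h 18.030
ΔCt(0 h) = 21.510 − 17.450 = 4.060
ΔCt(8 h) = 24.270 − 18.030 = 6.240
ΔΔCt = 6.240 − 4.060 = 2.180
Fold change = 2^(−2.180) = 0.2207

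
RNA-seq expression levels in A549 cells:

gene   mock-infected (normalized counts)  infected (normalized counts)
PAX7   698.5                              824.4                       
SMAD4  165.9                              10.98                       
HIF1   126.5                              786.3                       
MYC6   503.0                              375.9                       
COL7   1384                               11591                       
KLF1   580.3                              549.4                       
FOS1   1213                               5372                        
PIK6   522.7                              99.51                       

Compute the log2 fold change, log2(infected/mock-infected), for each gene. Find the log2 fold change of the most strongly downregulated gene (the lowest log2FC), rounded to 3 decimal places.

-3.917

log2(824.4/698.5) = 0.239  (PAX7)
log2(10.98/165.9) = -3.917  (SMAD4)
log2(786.3/126.5) = 2.636  (HIF1)
log2(375.9/503.0) = -0.420  (MYC6)
log2(11591/1384) = 3.066  (COL7)
log2(549.4/580.3) = -0.079  (KLF1)
log2(5372/1213) = 2.147  (FOS1)
log2(99.51/522.7) = -2.393  (PIK6)
SMAD4 is most strongly downregulated.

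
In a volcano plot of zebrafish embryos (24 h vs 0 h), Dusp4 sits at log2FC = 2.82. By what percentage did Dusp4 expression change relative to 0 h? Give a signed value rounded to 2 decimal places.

Fold change = 2^(2.82) = 7.0616
Percent change = (FC − 1) × 100% = (7.0616 − 1) × 100 = 606.16%

606.16%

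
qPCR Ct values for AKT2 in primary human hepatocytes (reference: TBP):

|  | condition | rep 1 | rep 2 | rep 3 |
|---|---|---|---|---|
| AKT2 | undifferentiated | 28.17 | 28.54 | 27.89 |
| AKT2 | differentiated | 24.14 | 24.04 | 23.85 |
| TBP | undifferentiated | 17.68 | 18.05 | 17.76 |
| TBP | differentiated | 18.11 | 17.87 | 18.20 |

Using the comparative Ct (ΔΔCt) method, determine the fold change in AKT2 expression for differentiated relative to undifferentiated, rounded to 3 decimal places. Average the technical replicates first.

Mean Ct: AKT2 undifferentiated 28.200; AKT2 differentiated 24.010; TBP undifferentiated 17.830; TBP differentiated 18.060
ΔCt(undifferentiated) = 28.200 − 17.830 = 10.370
ΔCt(differentiated) = 24.010 − 18.060 = 5.950
ΔΔCt = 5.950 − 10.370 = -4.420
Fold change = 2^(−(-4.420)) = 2^4.420 = 21.4068

21.407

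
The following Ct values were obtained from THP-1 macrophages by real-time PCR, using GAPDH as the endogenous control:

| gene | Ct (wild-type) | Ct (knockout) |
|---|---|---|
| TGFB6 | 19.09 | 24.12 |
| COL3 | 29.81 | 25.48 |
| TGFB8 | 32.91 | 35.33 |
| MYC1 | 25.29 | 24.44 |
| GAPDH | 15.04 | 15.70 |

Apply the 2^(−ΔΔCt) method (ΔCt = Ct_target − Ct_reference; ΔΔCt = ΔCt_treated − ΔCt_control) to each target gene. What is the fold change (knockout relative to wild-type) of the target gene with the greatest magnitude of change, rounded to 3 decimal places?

31.779

TGFB6: ΔΔCt = (24.12−15.70) − (19.09−15.04) = 8.42 − 4.05 = 4.37; fold change = 2^-4.37 = 0.048
COL3: ΔΔCt = (25.48−15.70) − (29.81−15.04) = 9.78 − 14.77 = -4.99; fold change = 2^4.99 = 31.779
TGFB8: ΔΔCt = (35.33−15.70) − (32.91−15.04) = 19.63 − 17.87 = 1.76; fold change = 2^-1.76 = 0.295
MYC1: ΔΔCt = (24.44−15.70) − (25.29−15.04) = 8.74 − 10.25 = -1.51; fold change = 2^1.51 = 2.848
COL3 has the largest |ΔΔCt| = 4.99.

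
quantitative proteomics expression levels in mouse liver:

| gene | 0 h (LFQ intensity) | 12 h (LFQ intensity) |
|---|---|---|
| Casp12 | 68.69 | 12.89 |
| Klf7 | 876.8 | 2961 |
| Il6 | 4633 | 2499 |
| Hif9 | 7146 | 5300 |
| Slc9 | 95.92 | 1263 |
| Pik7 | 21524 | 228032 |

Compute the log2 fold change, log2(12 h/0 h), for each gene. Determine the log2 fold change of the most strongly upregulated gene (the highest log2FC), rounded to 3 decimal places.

3.719

log2(12.89/68.69) = -2.414  (Casp12)
log2(2961/876.8) = 1.756  (Klf7)
log2(2499/4633) = -0.891  (Il6)
log2(5300/7146) = -0.431  (Hif9)
log2(1263/95.92) = 3.719  (Slc9)
log2(228032/21524) = 3.405  (Pik7)
Slc9 is most strongly upregulated.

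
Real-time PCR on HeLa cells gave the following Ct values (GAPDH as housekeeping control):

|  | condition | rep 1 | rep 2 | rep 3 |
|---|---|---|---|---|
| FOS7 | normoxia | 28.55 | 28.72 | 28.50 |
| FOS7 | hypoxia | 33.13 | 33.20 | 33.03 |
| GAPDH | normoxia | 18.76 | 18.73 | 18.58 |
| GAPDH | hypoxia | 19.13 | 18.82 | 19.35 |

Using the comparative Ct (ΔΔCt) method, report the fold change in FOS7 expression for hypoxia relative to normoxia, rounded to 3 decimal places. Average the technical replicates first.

0.058

Mean Ct: FOS7 normoxia 28.590; FOS7 hypoxia 33.120; GAPDH normoxia 18.690; GAPDH hypoxia 19.100
ΔCt(normoxia) = 28.590 − 18.690 = 9.900
ΔCt(hypoxia) = 33.120 − 19.100 = 14.020
ΔΔCt = 14.020 − 9.900 = 4.120
Fold change = 2^(−4.120) = 0.0575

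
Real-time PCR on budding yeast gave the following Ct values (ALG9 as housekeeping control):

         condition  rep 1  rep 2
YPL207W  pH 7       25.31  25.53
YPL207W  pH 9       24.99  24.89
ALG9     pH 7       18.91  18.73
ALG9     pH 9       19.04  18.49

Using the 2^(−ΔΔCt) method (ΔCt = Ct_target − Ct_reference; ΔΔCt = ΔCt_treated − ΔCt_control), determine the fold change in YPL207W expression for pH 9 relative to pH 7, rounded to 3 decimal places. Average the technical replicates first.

Mean Ct: YPL207W pH 7 25.420; YPL207W pH 9 24.940; ALG9 pH 7 18.820; ALG9 pH 9 18.765
ΔCt(pH 7) = 25.420 − 18.820 = 6.600
ΔCt(pH 9) = 24.940 − 18.765 = 6.175
ΔΔCt = 6.175 − 6.600 = -0.425
Fold change = 2^(−(-0.425)) = 2^0.425 = 1.3426

1.343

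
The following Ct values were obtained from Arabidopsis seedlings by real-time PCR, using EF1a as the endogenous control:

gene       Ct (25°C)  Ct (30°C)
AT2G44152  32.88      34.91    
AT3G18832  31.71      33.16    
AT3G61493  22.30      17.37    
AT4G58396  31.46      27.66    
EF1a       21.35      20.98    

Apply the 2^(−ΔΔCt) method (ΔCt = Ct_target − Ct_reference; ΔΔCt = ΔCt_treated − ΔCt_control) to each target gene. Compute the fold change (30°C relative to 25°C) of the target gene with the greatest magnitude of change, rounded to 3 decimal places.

23.588

AT2G44152: ΔΔCt = (34.91−20.98) − (32.88−21.35) = 13.93 − 11.53 = 2.40; fold change = 2^-2.40 = 0.189
AT3G18832: ΔΔCt = (33.16−20.98) − (31.71−21.35) = 12.18 − 10.36 = 1.82; fold change = 2^-1.82 = 0.283
AT3G61493: ΔΔCt = (17.37−20.98) − (22.30−21.35) = -3.61 − 0.95 = -4.56; fold change = 2^4.56 = 23.588
AT4G58396: ΔΔCt = (27.66−20.98) − (31.46−21.35) = 6.68 − 10.11 = -3.43; fold change = 2^3.43 = 10.778
AT3G61493 has the largest |ΔΔCt| = 4.56.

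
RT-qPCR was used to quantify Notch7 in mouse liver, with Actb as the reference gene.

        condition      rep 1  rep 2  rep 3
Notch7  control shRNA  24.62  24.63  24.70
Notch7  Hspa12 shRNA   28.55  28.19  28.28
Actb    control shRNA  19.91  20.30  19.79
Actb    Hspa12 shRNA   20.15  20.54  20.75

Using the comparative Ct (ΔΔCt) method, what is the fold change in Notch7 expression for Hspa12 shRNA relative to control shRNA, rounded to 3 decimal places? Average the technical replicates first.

Mean Ct: Notch7 control shRNA 24.650; Notch7 Hspa12 shRNA 28.340; Actb control shRNA 20.000; Actb Hspa12 shRNA 20.480
ΔCt(control shRNA) = 24.650 − 20.000 = 4.650
ΔCt(Hspa12 shRNA) = 28.340 − 20.480 = 7.860
ΔΔCt = 7.860 − 4.650 = 3.210
Fold change = 2^(−3.210) = 0.1081

0.108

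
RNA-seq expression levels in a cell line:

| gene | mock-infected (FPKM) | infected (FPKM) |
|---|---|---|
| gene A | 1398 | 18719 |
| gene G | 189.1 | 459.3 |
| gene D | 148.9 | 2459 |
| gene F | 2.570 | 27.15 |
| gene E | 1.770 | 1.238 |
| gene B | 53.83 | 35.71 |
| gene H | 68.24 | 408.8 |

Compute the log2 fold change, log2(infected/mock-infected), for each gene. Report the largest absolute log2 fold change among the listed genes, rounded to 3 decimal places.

4.046

log2(18719/1398) = 3.743  (gene A)
log2(459.3/189.1) = 1.280  (gene G)
log2(2459/148.9) = 4.046  (gene D)
log2(27.15/2.570) = 3.401  (gene F)
log2(1.238/1.770) = -0.516  (gene E)
log2(35.71/53.83) = -0.592  (gene B)
log2(408.8/68.24) = 2.583  (gene H)
The largest magnitude belongs to gene D.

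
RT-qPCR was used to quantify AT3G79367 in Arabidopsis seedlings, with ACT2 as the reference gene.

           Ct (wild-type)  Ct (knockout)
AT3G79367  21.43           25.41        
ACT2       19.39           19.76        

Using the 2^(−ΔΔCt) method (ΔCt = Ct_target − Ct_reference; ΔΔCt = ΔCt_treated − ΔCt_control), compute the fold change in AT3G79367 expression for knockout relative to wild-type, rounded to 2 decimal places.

0.08

ΔCt(wild-type) = 21.430 − 19.390 = 2.040
ΔCt(knockout) = 25.410 − 19.760 = 5.650
ΔΔCt = 5.650 − 2.040 = 3.610
Fold change = 2^(−3.610) = 0.082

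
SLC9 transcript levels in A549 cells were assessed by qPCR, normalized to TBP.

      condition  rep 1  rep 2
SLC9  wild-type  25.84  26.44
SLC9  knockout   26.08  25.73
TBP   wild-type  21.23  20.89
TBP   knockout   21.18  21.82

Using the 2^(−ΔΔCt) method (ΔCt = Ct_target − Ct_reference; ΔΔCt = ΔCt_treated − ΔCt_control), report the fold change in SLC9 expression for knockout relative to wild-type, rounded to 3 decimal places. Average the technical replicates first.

1.597

Mean Ct: SLC9 wild-type 26.140; SLC9 knockout 25.905; TBP wild-type 21.060; TBP knockout 21.500
ΔCt(wild-type) = 26.140 − 21.060 = 5.080
ΔCt(knockout) = 25.905 − 21.500 = 4.405
ΔΔCt = 4.405 − 5.080 = -0.675
Fold change = 2^(−(-0.675)) = 2^0.675 = 1.5966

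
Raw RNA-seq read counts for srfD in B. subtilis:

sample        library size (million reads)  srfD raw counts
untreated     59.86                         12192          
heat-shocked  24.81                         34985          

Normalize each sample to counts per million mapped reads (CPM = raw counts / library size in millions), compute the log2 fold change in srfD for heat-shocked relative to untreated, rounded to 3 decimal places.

CPM(untreated) = 12192 / 59.86 = 203.6752
CPM(heat-shocked) = 34985 / 24.81 = 1410.1169
Fold change = 1410.1169 / 203.6752 = 6.92336
log2(6.92336) = 2.7915

2.791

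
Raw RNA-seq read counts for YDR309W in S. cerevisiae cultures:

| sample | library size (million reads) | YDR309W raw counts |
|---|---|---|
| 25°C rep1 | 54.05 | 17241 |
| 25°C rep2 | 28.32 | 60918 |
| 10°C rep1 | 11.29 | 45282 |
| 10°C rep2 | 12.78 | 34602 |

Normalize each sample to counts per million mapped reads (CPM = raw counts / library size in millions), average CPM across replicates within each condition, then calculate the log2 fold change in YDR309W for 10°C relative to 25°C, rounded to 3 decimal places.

1.444

CPM(25°C rep1) = 17241 / 54.05 = 318.9824
CPM(25°C rep2) = 60918 / 28.32 = 2151.0593
CPM(10°C rep1) = 45282 / 11.29 = 4010.8060
CPM(10°C rep2) = 34602 / 12.78 = 2707.5117
mean CPM(25°C) = 1235.0209; mean CPM(10°C) = 3359.1589
Fold change = 3359.1589 / 1235.0209 = 2.71992
log2(2.71992) = 1.4436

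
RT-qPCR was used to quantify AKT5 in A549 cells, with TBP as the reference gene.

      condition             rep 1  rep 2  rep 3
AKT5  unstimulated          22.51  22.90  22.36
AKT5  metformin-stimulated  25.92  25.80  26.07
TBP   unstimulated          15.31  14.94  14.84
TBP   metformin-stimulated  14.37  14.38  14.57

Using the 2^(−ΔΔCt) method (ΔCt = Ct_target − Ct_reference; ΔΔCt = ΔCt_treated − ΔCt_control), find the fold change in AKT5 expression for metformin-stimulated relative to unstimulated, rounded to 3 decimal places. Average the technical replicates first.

Mean Ct: AKT5 unstimulated 22.590; AKT5 metformin-stimulated 25.930; TBP unstimulated 15.030; TBP metformin-stimulated 14.440
ΔCt(unstimulated) = 22.590 − 15.030 = 7.560
ΔCt(metformin-stimulated) = 25.930 − 14.440 = 11.490
ΔΔCt = 11.490 − 7.560 = 3.930
Fold change = 2^(−3.930) = 0.0656

0.066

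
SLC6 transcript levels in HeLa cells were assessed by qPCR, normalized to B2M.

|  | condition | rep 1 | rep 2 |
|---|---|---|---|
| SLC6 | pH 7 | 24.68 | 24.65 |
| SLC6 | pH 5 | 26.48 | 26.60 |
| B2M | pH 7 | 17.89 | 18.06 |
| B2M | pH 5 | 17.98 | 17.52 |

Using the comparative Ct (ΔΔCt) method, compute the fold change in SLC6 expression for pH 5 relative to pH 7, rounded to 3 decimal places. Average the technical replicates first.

0.233

Mean Ct: SLC6 pH 7 24.665; SLC6 pH 5 26.540; B2M pH 7 17.975; B2M pH 5 17.750
ΔCt(pH 7) = 24.665 − 17.975 = 6.690
ΔCt(pH 5) = 26.540 − 17.750 = 8.790
ΔΔCt = 8.790 − 6.690 = 2.100
Fold change = 2^(−2.100) = 0.2333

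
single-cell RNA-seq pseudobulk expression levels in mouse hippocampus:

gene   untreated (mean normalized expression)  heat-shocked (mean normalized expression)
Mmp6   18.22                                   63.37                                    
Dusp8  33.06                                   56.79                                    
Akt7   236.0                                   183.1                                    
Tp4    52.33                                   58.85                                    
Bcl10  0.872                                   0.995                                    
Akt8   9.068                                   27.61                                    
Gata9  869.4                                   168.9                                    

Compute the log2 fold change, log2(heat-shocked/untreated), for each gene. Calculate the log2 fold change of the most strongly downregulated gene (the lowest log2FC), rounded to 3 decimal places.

log2(63.37/18.22) = 1.798  (Mmp6)
log2(56.79/33.06) = 0.781  (Dusp8)
log2(183.1/236.0) = -0.366  (Akt7)
log2(58.85/52.33) = 0.169  (Tp4)
log2(0.995/0.872) = 0.190  (Bcl10)
log2(27.61/9.068) = 1.606  (Akt8)
log2(168.9/869.4) = -2.364  (Gata9)
Gata9 is most strongly downregulated.

-2.364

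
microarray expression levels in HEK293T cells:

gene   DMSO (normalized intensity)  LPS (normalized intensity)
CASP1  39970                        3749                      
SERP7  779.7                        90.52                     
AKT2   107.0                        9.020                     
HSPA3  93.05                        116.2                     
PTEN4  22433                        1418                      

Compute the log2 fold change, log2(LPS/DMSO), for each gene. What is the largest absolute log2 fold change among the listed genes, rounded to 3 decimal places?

log2(3749/39970) = -3.414  (CASP1)
log2(90.52/779.7) = -3.107  (SERP7)
log2(9.020/107.0) = -3.568  (AKT2)
log2(116.2/93.05) = 0.321  (HSPA3)
log2(1418/22433) = -3.984  (PTEN4)
The largest magnitude belongs to PTEN4.

3.984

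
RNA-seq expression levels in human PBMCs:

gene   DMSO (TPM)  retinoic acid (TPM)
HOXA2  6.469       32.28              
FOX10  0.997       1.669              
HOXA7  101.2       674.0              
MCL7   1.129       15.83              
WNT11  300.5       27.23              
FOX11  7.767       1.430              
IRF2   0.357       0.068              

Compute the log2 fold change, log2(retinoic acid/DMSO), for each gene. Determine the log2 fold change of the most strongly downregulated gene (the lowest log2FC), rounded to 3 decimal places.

log2(32.28/6.469) = 2.319  (HOXA2)
log2(1.669/0.997) = 0.743  (FOX10)
log2(674.0/101.2) = 2.736  (HOXA7)
log2(15.83/1.129) = 3.810  (MCL7)
log2(27.23/300.5) = -3.464  (WNT11)
log2(1.430/7.767) = -2.441  (FOX11)
log2(0.068/0.357) = -2.392  (IRF2)
WNT11 is most strongly downregulated.

-3.464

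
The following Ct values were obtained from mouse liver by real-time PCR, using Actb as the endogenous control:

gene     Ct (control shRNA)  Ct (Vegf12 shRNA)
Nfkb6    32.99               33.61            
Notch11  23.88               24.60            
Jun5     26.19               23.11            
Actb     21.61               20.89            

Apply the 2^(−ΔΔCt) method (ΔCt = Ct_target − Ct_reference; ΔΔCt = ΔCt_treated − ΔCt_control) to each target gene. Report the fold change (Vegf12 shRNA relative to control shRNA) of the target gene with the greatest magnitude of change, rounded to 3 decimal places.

Nfkb6: ΔΔCt = (33.61−20.89) − (32.99−21.61) = 12.72 − 11.38 = 1.34; fold change = 2^-1.34 = 0.395
Notch11: ΔΔCt = (24.60−20.89) − (23.88−21.61) = 3.71 − 2.27 = 1.44; fold change = 2^-1.44 = 0.369
Jun5: ΔΔCt = (23.11−20.89) − (26.19−21.61) = 2.22 − 4.58 = -2.36; fold change = 2^2.36 = 5.134
Jun5 has the largest |ΔΔCt| = 2.36.

5.134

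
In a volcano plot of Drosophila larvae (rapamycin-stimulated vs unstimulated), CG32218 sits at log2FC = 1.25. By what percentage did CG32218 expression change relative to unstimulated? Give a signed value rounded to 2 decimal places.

Fold change = 2^(1.25) = 2.3784
Percent change = (FC − 1) × 100% = (2.3784 − 1) × 100 = 137.84%

137.84%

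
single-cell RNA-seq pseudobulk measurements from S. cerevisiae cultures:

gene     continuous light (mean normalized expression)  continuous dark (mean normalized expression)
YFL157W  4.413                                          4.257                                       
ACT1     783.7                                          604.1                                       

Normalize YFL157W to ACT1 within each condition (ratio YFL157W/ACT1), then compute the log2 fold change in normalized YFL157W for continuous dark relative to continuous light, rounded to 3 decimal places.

YFL157W/ACT1 (continuous light) = 4.413 / 783.7 = 0.005631
YFL157W/ACT1 (continuous dark) = 4.257 / 604.1 = 0.0070468
Fold change = 0.0070468 / 0.005631 = 1.2514
log2(1.2514) = 0.3236

0.324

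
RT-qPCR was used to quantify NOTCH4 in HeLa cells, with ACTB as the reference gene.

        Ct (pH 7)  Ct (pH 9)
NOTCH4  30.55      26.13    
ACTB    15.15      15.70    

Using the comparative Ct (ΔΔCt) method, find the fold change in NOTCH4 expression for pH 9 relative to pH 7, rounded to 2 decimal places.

31.34

ΔCt(pH 7) = 30.550 − 15.150 = 15.400
ΔCt(pH 9) = 26.130 − 15.700 = 10.430
ΔΔCt = 10.430 − 15.400 = -4.970
Fold change = 2^(−(-4.970)) = 2^4.970 = 31.341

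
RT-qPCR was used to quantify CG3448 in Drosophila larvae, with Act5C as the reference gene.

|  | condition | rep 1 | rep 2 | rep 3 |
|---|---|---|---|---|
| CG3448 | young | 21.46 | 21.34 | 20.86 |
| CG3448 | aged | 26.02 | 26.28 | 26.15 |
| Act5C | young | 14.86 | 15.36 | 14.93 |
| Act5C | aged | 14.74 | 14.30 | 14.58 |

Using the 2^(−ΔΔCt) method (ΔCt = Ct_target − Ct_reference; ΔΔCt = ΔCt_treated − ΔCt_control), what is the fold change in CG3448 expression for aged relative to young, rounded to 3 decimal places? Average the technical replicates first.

0.023

Mean Ct: CG3448 young 21.220; CG3448 aged 26.150; Act5C young 15.050; Act5C aged 14.540
ΔCt(young) = 21.220 − 15.050 = 6.170
ΔCt(aged) = 26.150 − 14.540 = 11.610
ΔΔCt = 11.610 − 6.170 = 5.440
Fold change = 2^(−5.440) = 0.0230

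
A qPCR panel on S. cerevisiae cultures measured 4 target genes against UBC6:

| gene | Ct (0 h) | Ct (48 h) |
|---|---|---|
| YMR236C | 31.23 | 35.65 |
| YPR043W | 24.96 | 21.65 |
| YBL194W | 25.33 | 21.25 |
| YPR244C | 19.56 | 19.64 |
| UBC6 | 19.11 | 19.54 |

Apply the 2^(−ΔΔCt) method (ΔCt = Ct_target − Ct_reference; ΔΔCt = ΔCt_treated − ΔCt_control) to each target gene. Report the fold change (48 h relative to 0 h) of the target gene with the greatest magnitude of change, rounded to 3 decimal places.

YMR236C: ΔΔCt = (35.65−19.54) − (31.23−19.11) = 16.11 − 12.12 = 3.99; fold change = 2^-3.99 = 0.063
YPR043W: ΔΔCt = (21.65−19.54) − (24.96−19.11) = 2.11 − 5.85 = -3.74; fold change = 2^3.74 = 13.361
YBL194W: ΔΔCt = (21.25−19.54) − (25.33−19.11) = 1.71 − 6.22 = -4.51; fold change = 2^4.51 = 22.785
YPR244C: ΔΔCt = (19.64−19.54) − (19.56−19.11) = 0.10 − 0.45 = -0.35; fold change = 2^0.35 = 1.275
YBL194W has the largest |ΔΔCt| = 4.51.

22.785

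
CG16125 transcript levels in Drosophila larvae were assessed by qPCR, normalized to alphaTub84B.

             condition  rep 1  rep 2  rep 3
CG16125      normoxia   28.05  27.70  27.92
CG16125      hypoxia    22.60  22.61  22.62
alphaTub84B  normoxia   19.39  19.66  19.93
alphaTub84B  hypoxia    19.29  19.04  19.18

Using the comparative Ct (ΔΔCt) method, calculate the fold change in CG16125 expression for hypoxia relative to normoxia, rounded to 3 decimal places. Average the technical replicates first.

Mean Ct: CG16125 normoxia 27.890; CG16125 hypoxia 22.610; alphaTub84B normoxia 19.660; alphaTub84B hypoxia 19.170
ΔCt(normoxia) = 27.890 − 19.660 = 8.230
ΔCt(hypoxia) = 22.610 − 19.170 = 3.440
ΔΔCt = 3.440 − 8.230 = -4.790
Fold change = 2^(−(-4.790)) = 2^4.790 = 27.6652

27.665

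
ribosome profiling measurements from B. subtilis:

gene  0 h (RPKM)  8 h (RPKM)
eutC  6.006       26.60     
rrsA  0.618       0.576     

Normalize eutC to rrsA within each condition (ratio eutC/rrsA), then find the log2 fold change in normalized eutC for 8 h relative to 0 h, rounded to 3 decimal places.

2.248

eutC/rrsA (0 h) = 6.006 / 0.618 = 9.7184
eutC/rrsA (8 h) = 26.60 / 0.576 = 46.181
Fold change = 46.181 / 9.7184 = 4.7518
log2(4.7518) = 2.2485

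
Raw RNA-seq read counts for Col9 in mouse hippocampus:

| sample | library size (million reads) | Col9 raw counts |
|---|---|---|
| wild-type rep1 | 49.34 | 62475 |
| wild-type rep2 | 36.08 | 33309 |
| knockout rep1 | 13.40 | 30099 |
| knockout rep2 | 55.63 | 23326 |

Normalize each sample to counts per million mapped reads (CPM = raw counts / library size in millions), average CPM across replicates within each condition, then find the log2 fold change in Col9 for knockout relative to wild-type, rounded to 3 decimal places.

CPM(wild-type rep1) = 62475 / 49.34 = 1266.2140
CPM(wild-type rep2) = 33309 / 36.08 = 923.1984
CPM(knockout rep1) = 30099 / 13.40 = 2246.1940
CPM(knockout rep2) = 23326 / 55.63 = 419.3061
mean CPM(wild-type) = 1094.7062; mean CPM(knockout) = 1332.7501
Fold change = 1332.7501 / 1094.7062 = 1.21745
log2(1.21745) = 0.2839

0.284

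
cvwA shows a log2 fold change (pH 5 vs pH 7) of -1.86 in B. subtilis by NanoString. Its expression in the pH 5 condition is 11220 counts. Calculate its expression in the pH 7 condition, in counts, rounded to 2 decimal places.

40729.46

Fold change = 2^(-1.86) = 0.2755
pH 7 expression = 11220 / 0.2755 = 40729.46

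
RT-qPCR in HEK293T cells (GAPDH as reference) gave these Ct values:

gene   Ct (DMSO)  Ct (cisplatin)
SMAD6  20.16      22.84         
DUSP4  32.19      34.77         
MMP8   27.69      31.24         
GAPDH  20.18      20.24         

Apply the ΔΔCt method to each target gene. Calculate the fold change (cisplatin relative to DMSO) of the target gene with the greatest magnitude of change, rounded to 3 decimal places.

0.089

SMAD6: ΔΔCt = (22.84−20.24) − (20.16−20.18) = 2.60 − (-0.02) = 2.62; fold change = 2^-2.62 = 0.163
DUSP4: ΔΔCt = (34.77−20.24) − (32.19−20.18) = 14.53 − 12.01 = 2.52; fold change = 2^-2.52 = 0.174
MMP8: ΔΔCt = (31.24−20.24) − (27.69−20.18) = 11.00 − 7.51 = 3.49; fold change = 2^-3.49 = 0.089
MMP8 has the largest |ΔΔCt| = 3.49.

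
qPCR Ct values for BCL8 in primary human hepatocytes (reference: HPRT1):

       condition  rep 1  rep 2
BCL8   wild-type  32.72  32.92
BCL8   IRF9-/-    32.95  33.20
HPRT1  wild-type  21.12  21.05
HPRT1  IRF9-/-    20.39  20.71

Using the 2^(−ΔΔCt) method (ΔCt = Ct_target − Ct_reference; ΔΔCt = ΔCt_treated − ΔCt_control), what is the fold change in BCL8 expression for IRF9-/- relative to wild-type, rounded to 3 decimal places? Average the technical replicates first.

Mean Ct: BCL8 wild-type 32.820; BCL8 IRF9-/- 33.075; HPRT1 wild-type 21.085; HPRT1 IRF9-/- 20.550
ΔCt(wild-type) = 32.820 − 21.085 = 11.735
ΔCt(IRF9-/-) = 33.075 − 20.550 = 12.525
ΔΔCt = 12.525 − 11.735 = 0.790
Fold change = 2^(−0.790) = 0.5783

0.578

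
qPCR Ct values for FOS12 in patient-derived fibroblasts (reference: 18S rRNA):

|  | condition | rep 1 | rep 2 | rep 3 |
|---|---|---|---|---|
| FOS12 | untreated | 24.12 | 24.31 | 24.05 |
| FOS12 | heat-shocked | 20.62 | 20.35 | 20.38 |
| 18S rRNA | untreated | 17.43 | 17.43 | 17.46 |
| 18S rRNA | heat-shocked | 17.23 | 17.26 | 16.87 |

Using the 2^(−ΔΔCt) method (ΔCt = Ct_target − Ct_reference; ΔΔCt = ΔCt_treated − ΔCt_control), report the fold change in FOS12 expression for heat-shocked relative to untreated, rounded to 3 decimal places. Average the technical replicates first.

Mean Ct: FOS12 untreated 24.160; FOS12 heat-shocked 20.450; 18S rRNA untreated 17.440; 18S rRNA heat-shocked 17.120
ΔCt(untreated) = 24.160 − 17.440 = 6.720
ΔCt(heat-shocked) = 20.450 − 17.120 = 3.330
ΔΔCt = 3.330 − 6.720 = -3.390
Fold change = 2^(−(-3.390)) = 2^3.390 = 10.4831

10.483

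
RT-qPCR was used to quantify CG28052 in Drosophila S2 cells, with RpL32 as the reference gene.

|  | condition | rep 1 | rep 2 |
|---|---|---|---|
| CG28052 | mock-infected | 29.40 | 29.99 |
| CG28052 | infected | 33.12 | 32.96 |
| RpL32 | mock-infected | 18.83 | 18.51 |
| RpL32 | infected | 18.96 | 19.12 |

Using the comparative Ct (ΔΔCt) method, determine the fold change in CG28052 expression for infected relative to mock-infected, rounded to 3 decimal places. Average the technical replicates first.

Mean Ct: CG28052 mock-infected 29.695; CG28052 infected 33.040; RpL32 mock-infected 18.670; RpL32 infected 19.040
ΔCt(mock-infected) = 29.695 − 18.670 = 11.025
ΔCt(infected) = 33.040 − 19.040 = 14.000
ΔΔCt = 14.000 − 11.025 = 2.975
Fold change = 2^(−2.975) = 0.1272

0.127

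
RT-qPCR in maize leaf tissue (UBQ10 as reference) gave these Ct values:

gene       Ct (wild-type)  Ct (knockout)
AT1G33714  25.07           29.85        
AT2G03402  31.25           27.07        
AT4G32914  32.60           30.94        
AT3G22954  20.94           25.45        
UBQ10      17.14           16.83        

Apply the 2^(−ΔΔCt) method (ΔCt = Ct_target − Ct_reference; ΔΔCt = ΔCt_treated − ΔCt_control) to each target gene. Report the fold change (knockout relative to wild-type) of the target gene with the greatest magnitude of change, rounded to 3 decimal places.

AT1G33714: ΔΔCt = (29.85−16.83) − (25.07−17.14) = 13.02 − 7.93 = 5.09; fold change = 2^-5.09 = 0.029
AT2G03402: ΔΔCt = (27.07−16.83) − (31.25−17.14) = 10.24 − 14.11 = -3.87; fold change = 2^3.87 = 14.621
AT4G32914: ΔΔCt = (30.94−16.83) − (32.60−17.14) = 14.11 − 15.46 = -1.35; fold change = 2^1.35 = 2.549
AT3G22954: ΔΔCt = (25.45−16.83) − (20.94−17.14) = 8.62 − 3.80 = 4.82; fold change = 2^-4.82 = 0.035
AT1G33714 has the largest |ΔΔCt| = 5.09.

0.029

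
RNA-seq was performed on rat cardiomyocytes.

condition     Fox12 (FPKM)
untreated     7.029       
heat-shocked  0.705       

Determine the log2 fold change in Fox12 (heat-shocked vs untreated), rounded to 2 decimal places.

Fold change = 0.705 / 7.029 = 0.1003
log2(0.1003) = -3.318

-3.32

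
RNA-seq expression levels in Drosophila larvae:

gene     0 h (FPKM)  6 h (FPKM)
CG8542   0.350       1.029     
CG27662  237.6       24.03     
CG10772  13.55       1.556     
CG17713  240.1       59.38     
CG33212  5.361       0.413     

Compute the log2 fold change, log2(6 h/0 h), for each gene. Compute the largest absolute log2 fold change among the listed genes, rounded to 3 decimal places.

log2(1.029/0.350) = 1.556  (CG8542)
log2(24.03/237.6) = -3.306  (CG27662)
log2(1.556/13.55) = -3.122  (CG10772)
log2(59.38/240.1) = -2.016  (CG17713)
log2(0.413/5.361) = -3.698  (CG33212)
The largest magnitude belongs to CG33212.

3.698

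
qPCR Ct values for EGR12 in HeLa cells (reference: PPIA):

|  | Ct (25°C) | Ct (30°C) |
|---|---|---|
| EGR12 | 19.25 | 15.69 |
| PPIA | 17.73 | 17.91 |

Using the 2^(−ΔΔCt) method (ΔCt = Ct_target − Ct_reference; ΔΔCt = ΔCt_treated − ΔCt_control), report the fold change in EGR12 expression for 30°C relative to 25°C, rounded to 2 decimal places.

13.36

ΔCt(25°C) = 19.250 − 17.730 = 1.520
ΔCt(30°C) = 15.690 − 17.910 = -2.220
ΔΔCt = -2.220 − 1.520 = -3.740
Fold change = 2^(−(-3.740)) = 2^3.740 = 13.361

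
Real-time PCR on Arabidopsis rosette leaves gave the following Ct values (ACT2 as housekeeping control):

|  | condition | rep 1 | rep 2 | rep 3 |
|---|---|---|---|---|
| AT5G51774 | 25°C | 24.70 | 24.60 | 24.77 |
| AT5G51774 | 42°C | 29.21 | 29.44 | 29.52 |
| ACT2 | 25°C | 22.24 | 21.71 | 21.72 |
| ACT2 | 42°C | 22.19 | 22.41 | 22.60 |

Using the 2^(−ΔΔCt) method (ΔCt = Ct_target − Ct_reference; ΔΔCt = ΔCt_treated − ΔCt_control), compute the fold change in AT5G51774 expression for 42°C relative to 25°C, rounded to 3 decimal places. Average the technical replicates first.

Mean Ct: AT5G51774 25°C 24.690; AT5G51774 42°C 29.390; ACT2 25°C 21.890; ACT2 42°C 22.400
ΔCt(25°C) = 24.690 − 21.890 = 2.800
ΔCt(42°C) = 29.390 − 22.400 = 6.990
ΔΔCt = 6.990 − 2.800 = 4.190
Fold change = 2^(−4.190) = 0.0548

0.055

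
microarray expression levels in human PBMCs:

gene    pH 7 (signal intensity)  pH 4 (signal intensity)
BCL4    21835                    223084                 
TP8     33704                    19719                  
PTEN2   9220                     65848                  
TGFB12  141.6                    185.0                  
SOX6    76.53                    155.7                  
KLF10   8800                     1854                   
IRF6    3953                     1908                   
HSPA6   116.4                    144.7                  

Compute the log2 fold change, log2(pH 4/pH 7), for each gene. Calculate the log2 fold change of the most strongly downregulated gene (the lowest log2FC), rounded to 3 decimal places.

-2.247

log2(223084/21835) = 3.353  (BCL4)
log2(19719/33704) = -0.773  (TP8)
log2(65848/9220) = 2.836  (PTEN2)
log2(185.0/141.6) = 0.386  (TGFB12)
log2(155.7/76.53) = 1.025  (SOX6)
log2(1854/8800) = -2.247  (KLF10)
log2(1908/3953) = -1.051  (IRF6)
log2(144.7/116.4) = 0.314  (HSPA6)
KLF10 is most strongly downregulated.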